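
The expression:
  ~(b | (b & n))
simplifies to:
~b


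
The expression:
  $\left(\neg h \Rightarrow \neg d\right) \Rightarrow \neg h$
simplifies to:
$\neg h$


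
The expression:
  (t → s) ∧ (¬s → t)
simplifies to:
s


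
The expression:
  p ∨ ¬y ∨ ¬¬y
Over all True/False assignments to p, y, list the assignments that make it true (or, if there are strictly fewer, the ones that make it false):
is always true.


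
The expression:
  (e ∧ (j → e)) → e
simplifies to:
True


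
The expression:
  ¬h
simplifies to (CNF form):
¬h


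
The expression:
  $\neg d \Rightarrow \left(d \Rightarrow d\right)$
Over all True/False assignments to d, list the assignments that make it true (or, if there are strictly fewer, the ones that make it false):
is always true.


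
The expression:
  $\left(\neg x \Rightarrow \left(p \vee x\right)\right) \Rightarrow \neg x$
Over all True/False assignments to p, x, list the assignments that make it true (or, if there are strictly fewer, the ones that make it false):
is true only for:
  p=False, x=False;
  p=True, x=False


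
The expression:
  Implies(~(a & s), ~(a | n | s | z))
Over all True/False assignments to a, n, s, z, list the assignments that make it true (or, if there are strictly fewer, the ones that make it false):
is true only for:
  a=False, n=False, s=False, z=False;
  a=True, n=False, s=True, z=False;
  a=True, n=False, s=True, z=True;
  a=True, n=True, s=True, z=False;
  a=True, n=True, s=True, z=True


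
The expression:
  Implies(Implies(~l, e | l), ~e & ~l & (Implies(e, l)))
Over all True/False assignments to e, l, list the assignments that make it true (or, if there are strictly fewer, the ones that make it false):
is true only for:
  e=False, l=False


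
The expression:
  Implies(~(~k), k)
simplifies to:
True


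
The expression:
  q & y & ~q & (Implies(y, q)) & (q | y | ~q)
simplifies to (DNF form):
False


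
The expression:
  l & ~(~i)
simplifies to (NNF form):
i & l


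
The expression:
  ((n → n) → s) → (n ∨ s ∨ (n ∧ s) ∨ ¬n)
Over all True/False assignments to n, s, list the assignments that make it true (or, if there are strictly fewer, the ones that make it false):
is always true.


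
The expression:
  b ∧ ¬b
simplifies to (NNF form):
False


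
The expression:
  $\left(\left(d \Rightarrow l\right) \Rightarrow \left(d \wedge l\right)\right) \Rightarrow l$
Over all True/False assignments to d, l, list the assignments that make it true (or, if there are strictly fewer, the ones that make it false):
is false only for:
  d=True, l=False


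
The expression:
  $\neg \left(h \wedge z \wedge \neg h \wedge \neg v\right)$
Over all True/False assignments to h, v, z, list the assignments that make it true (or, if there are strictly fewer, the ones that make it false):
is always true.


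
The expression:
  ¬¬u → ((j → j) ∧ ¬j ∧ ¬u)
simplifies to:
¬u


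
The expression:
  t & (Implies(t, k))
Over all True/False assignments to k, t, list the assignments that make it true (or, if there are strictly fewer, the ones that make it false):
is true only for:
  k=True, t=True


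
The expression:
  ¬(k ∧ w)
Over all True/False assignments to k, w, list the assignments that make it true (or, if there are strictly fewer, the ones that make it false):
is false only for:
  k=True, w=True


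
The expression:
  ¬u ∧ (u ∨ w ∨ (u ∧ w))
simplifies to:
w ∧ ¬u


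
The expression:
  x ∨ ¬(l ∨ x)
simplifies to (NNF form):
x ∨ ¬l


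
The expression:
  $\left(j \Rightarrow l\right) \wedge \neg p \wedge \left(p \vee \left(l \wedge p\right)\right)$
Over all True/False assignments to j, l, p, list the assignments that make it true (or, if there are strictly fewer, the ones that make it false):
is never true.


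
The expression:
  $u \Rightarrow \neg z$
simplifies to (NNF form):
$\neg u \vee \neg z$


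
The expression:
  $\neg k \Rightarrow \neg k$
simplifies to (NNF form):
$\text{True}$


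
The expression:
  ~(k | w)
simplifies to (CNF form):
~k & ~w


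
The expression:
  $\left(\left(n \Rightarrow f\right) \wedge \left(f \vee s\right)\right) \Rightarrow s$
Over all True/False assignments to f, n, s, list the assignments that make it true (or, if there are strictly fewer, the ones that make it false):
is false only for:
  f=True, n=False, s=False;
  f=True, n=True, s=False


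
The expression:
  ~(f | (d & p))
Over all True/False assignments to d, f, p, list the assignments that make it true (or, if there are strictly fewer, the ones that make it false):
is true only for:
  d=False, f=False, p=False;
  d=False, f=False, p=True;
  d=True, f=False, p=False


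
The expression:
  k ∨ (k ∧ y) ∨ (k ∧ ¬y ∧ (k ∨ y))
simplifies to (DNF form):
k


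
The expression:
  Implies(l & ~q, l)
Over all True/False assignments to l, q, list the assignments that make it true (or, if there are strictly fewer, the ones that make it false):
is always true.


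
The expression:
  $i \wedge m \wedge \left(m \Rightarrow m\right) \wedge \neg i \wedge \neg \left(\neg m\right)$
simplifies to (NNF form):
$\text{False}$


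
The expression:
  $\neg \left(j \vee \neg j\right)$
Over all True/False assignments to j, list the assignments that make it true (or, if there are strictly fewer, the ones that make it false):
is never true.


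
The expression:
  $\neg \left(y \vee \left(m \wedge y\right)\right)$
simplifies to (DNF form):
$\neg y$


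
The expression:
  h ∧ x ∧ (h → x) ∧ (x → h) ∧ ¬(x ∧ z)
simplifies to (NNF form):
h ∧ x ∧ ¬z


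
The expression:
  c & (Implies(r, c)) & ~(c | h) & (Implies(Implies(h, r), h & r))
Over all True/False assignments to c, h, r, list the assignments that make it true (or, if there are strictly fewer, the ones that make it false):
is never true.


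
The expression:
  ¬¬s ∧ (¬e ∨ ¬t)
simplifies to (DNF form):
(s ∧ ¬e) ∨ (s ∧ ¬t)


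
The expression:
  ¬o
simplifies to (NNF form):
¬o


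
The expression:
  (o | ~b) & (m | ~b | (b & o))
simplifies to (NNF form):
o | ~b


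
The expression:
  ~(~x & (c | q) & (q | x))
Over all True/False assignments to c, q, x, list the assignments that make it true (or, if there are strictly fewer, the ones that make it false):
is false only for:
  c=False, q=True, x=False;
  c=True, q=True, x=False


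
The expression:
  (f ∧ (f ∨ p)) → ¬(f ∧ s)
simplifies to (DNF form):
¬f ∨ ¬s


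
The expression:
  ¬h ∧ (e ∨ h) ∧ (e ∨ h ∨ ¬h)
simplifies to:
e ∧ ¬h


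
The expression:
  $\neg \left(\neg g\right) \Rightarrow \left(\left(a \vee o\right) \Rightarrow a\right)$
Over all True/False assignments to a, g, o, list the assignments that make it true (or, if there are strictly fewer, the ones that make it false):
is false only for:
  a=False, g=True, o=True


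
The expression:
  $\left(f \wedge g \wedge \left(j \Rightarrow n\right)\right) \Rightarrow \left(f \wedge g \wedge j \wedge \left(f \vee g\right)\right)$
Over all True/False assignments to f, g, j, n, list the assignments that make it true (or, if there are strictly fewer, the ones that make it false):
is false only for:
  f=True, g=True, j=False, n=False;
  f=True, g=True, j=False, n=True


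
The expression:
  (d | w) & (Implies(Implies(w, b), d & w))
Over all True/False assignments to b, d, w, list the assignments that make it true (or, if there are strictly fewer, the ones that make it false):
is true only for:
  b=False, d=False, w=True;
  b=False, d=True, w=True;
  b=True, d=True, w=True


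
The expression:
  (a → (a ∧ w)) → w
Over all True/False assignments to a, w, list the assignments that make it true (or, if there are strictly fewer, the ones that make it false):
is false only for:
  a=False, w=False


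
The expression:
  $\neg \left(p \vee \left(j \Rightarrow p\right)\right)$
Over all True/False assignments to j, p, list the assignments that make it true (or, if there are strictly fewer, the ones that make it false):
is true only for:
  j=True, p=False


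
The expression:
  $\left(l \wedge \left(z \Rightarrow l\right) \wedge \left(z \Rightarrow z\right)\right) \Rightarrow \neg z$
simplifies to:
$\neg l \vee \neg z$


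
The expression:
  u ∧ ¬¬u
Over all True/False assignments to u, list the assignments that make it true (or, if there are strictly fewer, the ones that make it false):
is true only for:
  u=True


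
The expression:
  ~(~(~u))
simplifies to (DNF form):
~u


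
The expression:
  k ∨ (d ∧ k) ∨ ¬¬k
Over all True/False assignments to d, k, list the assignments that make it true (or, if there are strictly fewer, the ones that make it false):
is true only for:
  d=False, k=True;
  d=True, k=True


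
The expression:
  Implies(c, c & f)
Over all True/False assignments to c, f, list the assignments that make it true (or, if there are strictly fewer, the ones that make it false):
is false only for:
  c=True, f=False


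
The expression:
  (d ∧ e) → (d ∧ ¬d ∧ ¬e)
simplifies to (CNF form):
¬d ∨ ¬e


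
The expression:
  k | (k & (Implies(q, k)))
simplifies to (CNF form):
k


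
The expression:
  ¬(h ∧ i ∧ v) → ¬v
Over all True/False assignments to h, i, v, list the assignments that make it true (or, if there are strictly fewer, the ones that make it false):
is false only for:
  h=False, i=False, v=True;
  h=False, i=True, v=True;
  h=True, i=False, v=True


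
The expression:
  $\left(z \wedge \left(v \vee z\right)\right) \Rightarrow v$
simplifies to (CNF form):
$v \vee \neg z$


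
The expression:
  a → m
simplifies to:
m ∨ ¬a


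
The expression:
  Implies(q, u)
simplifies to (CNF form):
u | ~q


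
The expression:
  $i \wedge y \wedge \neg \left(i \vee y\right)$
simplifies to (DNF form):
$\text{False}$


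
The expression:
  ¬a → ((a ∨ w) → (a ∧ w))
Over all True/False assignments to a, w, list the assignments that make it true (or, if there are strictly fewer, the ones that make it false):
is false only for:
  a=False, w=True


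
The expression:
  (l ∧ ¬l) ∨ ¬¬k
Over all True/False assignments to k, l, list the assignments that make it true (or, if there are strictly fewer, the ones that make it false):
is true only for:
  k=True, l=False;
  k=True, l=True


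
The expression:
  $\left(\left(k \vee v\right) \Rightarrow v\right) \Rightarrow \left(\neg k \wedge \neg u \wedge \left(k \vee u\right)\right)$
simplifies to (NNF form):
$k \wedge \neg v$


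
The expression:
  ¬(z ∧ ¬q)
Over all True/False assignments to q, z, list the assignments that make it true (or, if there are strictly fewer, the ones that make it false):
is false only for:
  q=False, z=True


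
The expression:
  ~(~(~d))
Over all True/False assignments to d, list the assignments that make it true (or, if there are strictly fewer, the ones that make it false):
is true only for:
  d=False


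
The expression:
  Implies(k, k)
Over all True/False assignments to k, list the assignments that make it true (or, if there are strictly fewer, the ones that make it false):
is always true.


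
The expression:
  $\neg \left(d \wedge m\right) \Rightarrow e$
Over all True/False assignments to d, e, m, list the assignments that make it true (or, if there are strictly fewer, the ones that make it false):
is false only for:
  d=False, e=False, m=False;
  d=False, e=False, m=True;
  d=True, e=False, m=False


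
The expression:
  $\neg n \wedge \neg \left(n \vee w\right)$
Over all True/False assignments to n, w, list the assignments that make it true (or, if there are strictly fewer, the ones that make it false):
is true only for:
  n=False, w=False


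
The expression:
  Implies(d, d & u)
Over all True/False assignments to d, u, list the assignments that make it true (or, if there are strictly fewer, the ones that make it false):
is false only for:
  d=True, u=False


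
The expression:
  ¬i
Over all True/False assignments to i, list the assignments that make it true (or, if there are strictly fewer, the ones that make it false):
is true only for:
  i=False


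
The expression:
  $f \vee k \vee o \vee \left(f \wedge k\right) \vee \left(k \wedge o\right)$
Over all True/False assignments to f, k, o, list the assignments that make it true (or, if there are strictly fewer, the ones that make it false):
is false only for:
  f=False, k=False, o=False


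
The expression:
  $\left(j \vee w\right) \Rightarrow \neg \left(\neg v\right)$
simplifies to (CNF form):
$\left(v \vee \neg j\right) \wedge \left(v \vee \neg w\right)$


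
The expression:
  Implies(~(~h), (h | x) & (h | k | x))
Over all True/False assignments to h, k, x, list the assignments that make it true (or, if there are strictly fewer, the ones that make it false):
is always true.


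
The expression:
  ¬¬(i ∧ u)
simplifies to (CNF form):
i ∧ u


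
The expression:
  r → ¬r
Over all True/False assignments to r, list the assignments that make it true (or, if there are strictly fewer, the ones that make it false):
is true only for:
  r=False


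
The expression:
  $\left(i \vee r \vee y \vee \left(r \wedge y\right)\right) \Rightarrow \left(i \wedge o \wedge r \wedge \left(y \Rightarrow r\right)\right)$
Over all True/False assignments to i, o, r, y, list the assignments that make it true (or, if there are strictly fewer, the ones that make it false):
is true only for:
  i=False, o=False, r=False, y=False;
  i=False, o=True, r=False, y=False;
  i=True, o=True, r=True, y=False;
  i=True, o=True, r=True, y=True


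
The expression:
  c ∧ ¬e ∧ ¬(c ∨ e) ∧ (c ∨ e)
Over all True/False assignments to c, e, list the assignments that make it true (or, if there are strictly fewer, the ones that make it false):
is never true.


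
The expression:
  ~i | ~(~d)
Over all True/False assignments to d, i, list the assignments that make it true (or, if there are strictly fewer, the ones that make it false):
is false only for:
  d=False, i=True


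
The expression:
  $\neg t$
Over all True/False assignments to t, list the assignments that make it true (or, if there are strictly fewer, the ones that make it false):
is true only for:
  t=False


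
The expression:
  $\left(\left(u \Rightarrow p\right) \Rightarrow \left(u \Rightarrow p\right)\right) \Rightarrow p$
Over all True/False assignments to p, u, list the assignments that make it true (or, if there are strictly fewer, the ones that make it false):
is true only for:
  p=True, u=False;
  p=True, u=True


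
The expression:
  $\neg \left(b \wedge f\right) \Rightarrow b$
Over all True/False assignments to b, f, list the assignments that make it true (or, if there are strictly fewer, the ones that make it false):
is true only for:
  b=True, f=False;
  b=True, f=True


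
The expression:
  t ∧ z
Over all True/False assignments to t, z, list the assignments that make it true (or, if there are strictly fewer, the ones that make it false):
is true only for:
  t=True, z=True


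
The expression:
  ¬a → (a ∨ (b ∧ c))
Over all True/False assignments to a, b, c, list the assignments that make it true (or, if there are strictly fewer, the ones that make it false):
is false only for:
  a=False, b=False, c=False;
  a=False, b=False, c=True;
  a=False, b=True, c=False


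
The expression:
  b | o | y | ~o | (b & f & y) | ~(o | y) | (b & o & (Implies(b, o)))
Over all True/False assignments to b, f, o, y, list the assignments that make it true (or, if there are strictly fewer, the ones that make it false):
is always true.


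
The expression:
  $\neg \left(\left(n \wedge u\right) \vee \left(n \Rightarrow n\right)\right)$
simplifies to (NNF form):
$\text{False}$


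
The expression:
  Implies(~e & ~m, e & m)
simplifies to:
e | m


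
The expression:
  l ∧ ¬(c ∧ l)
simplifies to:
l ∧ ¬c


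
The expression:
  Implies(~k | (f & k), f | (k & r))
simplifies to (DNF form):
f | k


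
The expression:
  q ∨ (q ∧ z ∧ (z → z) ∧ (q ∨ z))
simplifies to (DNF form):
q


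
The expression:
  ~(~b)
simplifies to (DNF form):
b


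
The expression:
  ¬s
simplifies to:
¬s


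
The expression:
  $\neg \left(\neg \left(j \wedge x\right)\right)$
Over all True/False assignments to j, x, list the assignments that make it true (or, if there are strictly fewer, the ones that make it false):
is true only for:
  j=True, x=True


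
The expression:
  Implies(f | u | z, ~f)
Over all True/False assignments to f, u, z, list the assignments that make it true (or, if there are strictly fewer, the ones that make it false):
is true only for:
  f=False, u=False, z=False;
  f=False, u=False, z=True;
  f=False, u=True, z=False;
  f=False, u=True, z=True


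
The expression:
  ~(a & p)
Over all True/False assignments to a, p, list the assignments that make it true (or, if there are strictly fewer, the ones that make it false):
is false only for:
  a=True, p=True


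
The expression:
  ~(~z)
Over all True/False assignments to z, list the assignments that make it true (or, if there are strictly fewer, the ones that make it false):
is true only for:
  z=True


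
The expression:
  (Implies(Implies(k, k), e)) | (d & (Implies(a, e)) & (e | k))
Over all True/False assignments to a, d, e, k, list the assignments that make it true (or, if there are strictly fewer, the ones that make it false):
is false only for:
  a=False, d=False, e=False, k=False;
  a=False, d=False, e=False, k=True;
  a=False, d=True, e=False, k=False;
  a=True, d=False, e=False, k=False;
  a=True, d=False, e=False, k=True;
  a=True, d=True, e=False, k=False;
  a=True, d=True, e=False, k=True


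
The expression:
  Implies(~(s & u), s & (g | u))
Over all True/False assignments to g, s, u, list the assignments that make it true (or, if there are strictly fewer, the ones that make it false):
is true only for:
  g=False, s=True, u=True;
  g=True, s=True, u=False;
  g=True, s=True, u=True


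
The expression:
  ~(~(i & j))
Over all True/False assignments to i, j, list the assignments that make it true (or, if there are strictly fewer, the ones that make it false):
is true only for:
  i=True, j=True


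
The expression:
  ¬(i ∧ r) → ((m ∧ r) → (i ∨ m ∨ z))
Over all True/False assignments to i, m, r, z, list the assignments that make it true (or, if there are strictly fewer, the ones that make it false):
is always true.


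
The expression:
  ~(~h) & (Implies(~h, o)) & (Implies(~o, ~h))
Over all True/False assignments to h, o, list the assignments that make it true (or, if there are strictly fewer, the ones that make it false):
is true only for:
  h=True, o=True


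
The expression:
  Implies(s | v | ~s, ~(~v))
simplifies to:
v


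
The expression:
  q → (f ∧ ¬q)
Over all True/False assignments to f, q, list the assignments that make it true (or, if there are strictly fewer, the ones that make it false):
is true only for:
  f=False, q=False;
  f=True, q=False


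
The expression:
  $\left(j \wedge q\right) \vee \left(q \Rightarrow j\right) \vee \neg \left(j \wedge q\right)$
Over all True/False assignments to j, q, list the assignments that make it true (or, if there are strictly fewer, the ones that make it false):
is always true.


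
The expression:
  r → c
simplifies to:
c ∨ ¬r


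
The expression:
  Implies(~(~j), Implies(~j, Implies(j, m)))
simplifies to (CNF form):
True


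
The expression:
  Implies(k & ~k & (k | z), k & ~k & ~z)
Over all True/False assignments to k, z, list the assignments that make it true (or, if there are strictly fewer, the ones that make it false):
is always true.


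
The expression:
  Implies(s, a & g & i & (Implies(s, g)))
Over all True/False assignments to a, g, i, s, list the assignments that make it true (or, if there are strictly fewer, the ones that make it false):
is false only for:
  a=False, g=False, i=False, s=True;
  a=False, g=False, i=True, s=True;
  a=False, g=True, i=False, s=True;
  a=False, g=True, i=True, s=True;
  a=True, g=False, i=False, s=True;
  a=True, g=False, i=True, s=True;
  a=True, g=True, i=False, s=True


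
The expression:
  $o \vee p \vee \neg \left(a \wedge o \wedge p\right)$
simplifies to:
$\text{True}$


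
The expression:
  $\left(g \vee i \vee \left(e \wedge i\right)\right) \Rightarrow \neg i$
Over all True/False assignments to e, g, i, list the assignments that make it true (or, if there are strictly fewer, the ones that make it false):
is true only for:
  e=False, g=False, i=False;
  e=False, g=True, i=False;
  e=True, g=False, i=False;
  e=True, g=True, i=False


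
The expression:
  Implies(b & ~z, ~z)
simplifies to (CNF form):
True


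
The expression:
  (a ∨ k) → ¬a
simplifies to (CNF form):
¬a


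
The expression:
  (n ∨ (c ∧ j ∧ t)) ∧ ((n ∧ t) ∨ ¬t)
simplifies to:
n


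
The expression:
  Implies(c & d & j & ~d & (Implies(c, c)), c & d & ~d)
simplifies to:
True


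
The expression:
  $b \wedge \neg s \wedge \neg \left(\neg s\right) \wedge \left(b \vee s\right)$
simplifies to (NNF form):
$\text{False}$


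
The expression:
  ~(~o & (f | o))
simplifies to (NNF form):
o | ~f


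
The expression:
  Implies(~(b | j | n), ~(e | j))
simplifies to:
b | j | n | ~e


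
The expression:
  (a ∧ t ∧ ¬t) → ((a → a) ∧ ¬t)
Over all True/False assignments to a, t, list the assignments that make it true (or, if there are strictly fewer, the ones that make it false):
is always true.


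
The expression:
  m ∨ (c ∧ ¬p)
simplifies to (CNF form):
(c ∨ m) ∧ (m ∨ ¬p)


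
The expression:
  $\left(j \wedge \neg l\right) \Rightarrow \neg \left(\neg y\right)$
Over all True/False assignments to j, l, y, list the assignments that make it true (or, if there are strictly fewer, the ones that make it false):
is false only for:
  j=True, l=False, y=False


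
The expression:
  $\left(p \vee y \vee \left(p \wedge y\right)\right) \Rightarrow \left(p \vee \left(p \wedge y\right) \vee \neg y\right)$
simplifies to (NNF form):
$p \vee \neg y$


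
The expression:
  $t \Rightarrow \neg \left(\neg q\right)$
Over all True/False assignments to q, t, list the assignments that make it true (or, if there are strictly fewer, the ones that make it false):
is false only for:
  q=False, t=True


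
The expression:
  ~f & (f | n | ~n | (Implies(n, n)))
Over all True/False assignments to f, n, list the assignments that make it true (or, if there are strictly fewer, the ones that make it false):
is true only for:
  f=False, n=False;
  f=False, n=True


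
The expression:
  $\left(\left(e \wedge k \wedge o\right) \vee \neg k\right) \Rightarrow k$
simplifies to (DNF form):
$k$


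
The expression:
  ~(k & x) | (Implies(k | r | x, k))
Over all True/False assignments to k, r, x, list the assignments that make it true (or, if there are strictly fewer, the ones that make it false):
is always true.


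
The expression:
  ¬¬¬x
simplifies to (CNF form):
¬x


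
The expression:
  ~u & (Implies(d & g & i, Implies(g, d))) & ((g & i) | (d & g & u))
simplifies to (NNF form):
g & i & ~u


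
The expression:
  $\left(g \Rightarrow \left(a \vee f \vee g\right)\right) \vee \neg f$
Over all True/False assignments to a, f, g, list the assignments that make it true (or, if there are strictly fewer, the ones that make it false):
is always true.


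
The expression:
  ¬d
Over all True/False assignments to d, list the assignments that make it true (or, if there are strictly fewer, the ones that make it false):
is true only for:
  d=False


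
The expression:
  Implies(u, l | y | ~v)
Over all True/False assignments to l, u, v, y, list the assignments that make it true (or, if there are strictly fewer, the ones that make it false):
is false only for:
  l=False, u=True, v=True, y=False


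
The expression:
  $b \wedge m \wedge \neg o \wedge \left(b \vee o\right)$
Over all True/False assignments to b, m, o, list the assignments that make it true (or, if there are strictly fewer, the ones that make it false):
is true only for:
  b=True, m=True, o=False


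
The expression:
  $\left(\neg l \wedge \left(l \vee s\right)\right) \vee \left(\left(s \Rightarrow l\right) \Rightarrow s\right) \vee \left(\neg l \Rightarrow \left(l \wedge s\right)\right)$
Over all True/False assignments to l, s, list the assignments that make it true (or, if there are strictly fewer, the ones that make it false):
is false only for:
  l=False, s=False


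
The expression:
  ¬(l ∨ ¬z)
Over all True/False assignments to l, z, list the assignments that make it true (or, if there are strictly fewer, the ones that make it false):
is true only for:
  l=False, z=True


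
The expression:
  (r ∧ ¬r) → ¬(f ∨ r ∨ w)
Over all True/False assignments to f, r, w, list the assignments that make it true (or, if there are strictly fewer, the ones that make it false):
is always true.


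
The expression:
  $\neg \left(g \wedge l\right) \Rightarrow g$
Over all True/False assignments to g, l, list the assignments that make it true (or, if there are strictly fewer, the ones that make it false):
is true only for:
  g=True, l=False;
  g=True, l=True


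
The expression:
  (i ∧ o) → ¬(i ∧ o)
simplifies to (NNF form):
¬i ∨ ¬o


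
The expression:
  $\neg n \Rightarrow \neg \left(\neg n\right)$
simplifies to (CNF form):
$n$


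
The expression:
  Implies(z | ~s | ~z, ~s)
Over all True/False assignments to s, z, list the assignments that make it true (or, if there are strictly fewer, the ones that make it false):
is true only for:
  s=False, z=False;
  s=False, z=True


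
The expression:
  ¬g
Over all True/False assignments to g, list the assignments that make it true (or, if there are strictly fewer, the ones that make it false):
is true only for:
  g=False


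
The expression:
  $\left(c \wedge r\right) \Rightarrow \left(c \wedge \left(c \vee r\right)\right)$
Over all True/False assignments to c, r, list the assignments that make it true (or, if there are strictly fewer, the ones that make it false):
is always true.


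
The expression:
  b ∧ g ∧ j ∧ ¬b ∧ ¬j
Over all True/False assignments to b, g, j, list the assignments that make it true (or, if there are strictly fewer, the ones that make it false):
is never true.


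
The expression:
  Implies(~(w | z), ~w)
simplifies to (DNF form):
True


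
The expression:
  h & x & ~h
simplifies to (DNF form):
False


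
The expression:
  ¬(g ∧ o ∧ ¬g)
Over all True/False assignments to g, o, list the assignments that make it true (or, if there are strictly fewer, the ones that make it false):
is always true.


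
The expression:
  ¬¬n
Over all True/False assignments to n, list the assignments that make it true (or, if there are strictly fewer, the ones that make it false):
is true only for:
  n=True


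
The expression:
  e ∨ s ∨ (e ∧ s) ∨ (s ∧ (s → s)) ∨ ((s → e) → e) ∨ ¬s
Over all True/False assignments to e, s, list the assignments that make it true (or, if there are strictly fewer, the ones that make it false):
is always true.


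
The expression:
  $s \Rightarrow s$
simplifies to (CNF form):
$\text{True}$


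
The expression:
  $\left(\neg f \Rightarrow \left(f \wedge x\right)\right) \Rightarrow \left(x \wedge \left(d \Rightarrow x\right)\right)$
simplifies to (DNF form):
$x \vee \neg f$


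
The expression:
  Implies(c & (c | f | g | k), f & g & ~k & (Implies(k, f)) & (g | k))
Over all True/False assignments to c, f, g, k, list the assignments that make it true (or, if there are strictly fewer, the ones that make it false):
is false only for:
  c=True, f=False, g=False, k=False;
  c=True, f=False, g=False, k=True;
  c=True, f=False, g=True, k=False;
  c=True, f=False, g=True, k=True;
  c=True, f=True, g=False, k=False;
  c=True, f=True, g=False, k=True;
  c=True, f=True, g=True, k=True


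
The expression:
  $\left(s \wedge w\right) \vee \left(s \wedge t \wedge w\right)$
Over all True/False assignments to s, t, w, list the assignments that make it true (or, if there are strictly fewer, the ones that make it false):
is true only for:
  s=True, t=False, w=True;
  s=True, t=True, w=True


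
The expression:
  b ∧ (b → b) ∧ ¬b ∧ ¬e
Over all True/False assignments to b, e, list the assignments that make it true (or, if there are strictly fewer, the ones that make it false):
is never true.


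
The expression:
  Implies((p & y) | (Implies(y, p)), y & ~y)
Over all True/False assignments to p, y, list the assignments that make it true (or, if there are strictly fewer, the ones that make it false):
is true only for:
  p=False, y=True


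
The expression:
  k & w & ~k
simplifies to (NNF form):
False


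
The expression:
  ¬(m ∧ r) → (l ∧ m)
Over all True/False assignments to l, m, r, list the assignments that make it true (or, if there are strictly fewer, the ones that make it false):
is true only for:
  l=False, m=True, r=True;
  l=True, m=True, r=False;
  l=True, m=True, r=True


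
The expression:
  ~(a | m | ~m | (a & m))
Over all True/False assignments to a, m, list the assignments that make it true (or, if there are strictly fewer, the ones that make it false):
is never true.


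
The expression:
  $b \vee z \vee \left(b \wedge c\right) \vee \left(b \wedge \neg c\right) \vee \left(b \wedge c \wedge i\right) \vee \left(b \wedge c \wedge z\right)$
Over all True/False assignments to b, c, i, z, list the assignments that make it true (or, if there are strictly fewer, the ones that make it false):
is false only for:
  b=False, c=False, i=False, z=False;
  b=False, c=False, i=True, z=False;
  b=False, c=True, i=False, z=False;
  b=False, c=True, i=True, z=False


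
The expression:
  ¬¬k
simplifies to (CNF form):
k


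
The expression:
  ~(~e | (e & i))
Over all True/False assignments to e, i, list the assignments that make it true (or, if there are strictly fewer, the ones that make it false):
is true only for:
  e=True, i=False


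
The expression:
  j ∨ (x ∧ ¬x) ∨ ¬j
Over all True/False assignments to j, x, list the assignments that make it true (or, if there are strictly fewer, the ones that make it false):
is always true.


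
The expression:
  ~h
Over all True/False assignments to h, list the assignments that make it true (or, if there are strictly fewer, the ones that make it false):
is true only for:
  h=False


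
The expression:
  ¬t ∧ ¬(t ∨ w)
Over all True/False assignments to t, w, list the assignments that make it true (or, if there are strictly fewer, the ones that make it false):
is true only for:
  t=False, w=False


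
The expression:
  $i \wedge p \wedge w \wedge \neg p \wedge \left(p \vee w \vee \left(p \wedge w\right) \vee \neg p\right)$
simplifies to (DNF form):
$\text{False}$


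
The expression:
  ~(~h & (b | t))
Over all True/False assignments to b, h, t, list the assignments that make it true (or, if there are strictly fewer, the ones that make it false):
is false only for:
  b=False, h=False, t=True;
  b=True, h=False, t=False;
  b=True, h=False, t=True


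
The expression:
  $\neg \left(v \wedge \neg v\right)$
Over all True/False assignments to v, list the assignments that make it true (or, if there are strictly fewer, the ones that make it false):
is always true.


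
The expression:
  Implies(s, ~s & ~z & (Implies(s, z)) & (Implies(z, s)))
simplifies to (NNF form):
~s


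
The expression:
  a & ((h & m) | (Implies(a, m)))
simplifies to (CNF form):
a & m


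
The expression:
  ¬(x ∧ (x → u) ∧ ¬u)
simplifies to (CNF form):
True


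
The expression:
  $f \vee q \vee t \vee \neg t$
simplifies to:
$\text{True}$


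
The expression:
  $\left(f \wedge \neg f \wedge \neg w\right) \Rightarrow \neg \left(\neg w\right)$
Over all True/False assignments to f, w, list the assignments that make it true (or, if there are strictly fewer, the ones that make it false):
is always true.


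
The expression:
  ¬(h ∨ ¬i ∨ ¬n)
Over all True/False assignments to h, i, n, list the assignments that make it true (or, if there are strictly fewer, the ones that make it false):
is true only for:
  h=False, i=True, n=True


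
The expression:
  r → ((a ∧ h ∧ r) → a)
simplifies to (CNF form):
True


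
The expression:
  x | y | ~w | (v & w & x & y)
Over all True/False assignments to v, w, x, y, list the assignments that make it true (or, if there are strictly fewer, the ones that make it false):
is false only for:
  v=False, w=True, x=False, y=False;
  v=True, w=True, x=False, y=False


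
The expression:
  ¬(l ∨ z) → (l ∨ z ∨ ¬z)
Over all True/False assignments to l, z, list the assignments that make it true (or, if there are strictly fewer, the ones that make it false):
is always true.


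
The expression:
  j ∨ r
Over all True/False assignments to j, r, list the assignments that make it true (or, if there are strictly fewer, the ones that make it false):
is false only for:
  j=False, r=False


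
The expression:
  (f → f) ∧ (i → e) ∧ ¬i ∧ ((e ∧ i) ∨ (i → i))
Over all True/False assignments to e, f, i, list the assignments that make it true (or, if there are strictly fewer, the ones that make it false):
is true only for:
  e=False, f=False, i=False;
  e=False, f=True, i=False;
  e=True, f=False, i=False;
  e=True, f=True, i=False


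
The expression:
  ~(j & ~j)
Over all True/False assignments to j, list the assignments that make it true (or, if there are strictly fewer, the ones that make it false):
is always true.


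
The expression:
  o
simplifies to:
o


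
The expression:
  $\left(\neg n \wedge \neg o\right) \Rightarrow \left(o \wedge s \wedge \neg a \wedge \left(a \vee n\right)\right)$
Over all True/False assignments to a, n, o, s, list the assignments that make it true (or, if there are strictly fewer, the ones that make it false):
is false only for:
  a=False, n=False, o=False, s=False;
  a=False, n=False, o=False, s=True;
  a=True, n=False, o=False, s=False;
  a=True, n=False, o=False, s=True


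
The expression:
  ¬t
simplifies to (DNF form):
¬t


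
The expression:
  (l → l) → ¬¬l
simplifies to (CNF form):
l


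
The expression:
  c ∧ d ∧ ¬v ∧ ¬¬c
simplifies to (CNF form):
c ∧ d ∧ ¬v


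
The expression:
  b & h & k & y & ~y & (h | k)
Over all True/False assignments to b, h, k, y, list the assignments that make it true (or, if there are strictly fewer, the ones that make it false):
is never true.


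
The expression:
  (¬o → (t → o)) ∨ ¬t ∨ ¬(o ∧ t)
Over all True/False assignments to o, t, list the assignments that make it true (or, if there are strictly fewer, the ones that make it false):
is always true.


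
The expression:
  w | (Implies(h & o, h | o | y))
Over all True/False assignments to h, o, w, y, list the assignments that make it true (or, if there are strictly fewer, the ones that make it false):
is always true.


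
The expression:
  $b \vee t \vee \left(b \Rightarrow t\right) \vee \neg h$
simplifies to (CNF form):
$\text{True}$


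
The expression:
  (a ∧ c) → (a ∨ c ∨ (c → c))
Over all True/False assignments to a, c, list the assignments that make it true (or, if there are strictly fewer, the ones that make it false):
is always true.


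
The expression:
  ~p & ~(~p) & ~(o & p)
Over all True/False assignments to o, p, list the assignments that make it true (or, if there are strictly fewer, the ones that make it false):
is never true.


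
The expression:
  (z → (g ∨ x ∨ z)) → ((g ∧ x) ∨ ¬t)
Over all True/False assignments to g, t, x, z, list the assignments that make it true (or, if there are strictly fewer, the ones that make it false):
is false only for:
  g=False, t=True, x=False, z=False;
  g=False, t=True, x=False, z=True;
  g=False, t=True, x=True, z=False;
  g=False, t=True, x=True, z=True;
  g=True, t=True, x=False, z=False;
  g=True, t=True, x=False, z=True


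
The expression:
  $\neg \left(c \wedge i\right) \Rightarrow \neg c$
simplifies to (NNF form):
$i \vee \neg c$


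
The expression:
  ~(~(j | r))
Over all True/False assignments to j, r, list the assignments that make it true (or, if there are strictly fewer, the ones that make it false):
is false only for:
  j=False, r=False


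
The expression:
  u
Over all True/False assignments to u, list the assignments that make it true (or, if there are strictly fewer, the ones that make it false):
is true only for:
  u=True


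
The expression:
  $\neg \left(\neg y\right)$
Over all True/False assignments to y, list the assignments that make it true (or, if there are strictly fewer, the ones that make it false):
is true only for:
  y=True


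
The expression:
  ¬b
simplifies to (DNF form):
¬b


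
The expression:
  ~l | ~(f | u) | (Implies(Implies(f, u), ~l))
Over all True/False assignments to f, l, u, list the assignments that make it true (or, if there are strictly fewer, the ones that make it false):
is false only for:
  f=False, l=True, u=True;
  f=True, l=True, u=True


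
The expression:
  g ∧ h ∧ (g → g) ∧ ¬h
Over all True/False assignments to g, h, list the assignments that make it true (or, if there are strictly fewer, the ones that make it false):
is never true.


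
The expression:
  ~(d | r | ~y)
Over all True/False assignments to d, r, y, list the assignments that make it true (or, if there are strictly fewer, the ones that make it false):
is true only for:
  d=False, r=False, y=True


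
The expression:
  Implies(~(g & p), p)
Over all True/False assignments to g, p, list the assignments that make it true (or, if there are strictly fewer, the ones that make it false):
is true only for:
  g=False, p=True;
  g=True, p=True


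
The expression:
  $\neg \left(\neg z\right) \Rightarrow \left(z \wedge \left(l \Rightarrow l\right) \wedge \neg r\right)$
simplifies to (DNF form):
$\neg r \vee \neg z$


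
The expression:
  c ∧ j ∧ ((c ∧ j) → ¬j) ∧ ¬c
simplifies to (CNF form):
False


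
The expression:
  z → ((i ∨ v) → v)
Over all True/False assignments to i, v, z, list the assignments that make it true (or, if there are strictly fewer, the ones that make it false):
is false only for:
  i=True, v=False, z=True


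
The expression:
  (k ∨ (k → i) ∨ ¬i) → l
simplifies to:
l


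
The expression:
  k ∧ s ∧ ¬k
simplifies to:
False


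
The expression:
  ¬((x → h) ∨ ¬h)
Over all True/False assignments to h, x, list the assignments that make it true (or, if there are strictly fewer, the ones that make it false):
is never true.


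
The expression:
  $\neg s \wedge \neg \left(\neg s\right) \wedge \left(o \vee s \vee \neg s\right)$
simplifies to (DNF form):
$\text{False}$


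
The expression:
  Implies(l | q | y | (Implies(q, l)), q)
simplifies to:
q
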